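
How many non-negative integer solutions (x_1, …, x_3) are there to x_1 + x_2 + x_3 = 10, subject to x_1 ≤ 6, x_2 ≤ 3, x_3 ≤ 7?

By stars and bars, unrestricted non-negative solutions to x_1+…+x_3 = 10 number C(10+2,2) = 66.
Subtract solutions that violate a single cap (substitute x_i' = x_i − (cap_i+1)): x_1 ≥ 7 gives C(5,2) = 10; x_2 ≥ 4 gives C(8,2) = 28; x_3 ≥ 8 gives C(4,2) = 6. Together 44.
No two caps can be exceeded simultaneously, so the pair terms are all 0.
By inclusion–exclusion the count is 66 − 44 + 0 = 22.

22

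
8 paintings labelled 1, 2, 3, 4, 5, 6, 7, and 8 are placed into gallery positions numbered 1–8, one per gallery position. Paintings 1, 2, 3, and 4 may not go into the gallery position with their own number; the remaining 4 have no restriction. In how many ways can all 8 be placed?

Let Aᵢ (for 1 ≤ i ≤ 4) be the placements that put painting i in its forbidden gallery position. Any j of these fix j positions, leaving (8−j)! ways to fill the rest, and there are C(4,j) ways to pick which j.
By inclusion–exclusion, the number of valid placements is Σ_{j=0}^{4} (−1)^j C(4,j)·(8−j)!.
Computing: 40320 − 20160 + 4320 − 480 + 24 = 24024.

24024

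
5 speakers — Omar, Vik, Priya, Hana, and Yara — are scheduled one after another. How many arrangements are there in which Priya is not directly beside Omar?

Of the 5! = 120 arrangements, those with Priya and Omar adjacent number 2 × 4! = 48 (treat the pair as a block with 2 internal orders).
So 120 − 48 = 72 arrangements keep them apart.

72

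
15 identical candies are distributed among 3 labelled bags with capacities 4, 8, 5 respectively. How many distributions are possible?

6

Without the upper bounds there are C(17,2) = 136 ways to split 15 among 3 bags.
Subtract solutions that violate a single cap (substitute x_i' = x_i − (cap_i+1)): x_1 ≥ 5 gives C(12,2) = 66; x_2 ≥ 9 gives C(8,2) = 28; x_3 ≥ 6 gives C(11,2) = 55. Together 149.
Add back pairs where two caps are both exceeded: 3 + 15 + 1 = 19.
By inclusion–exclusion the count is 136 − 149 + 19 = 6.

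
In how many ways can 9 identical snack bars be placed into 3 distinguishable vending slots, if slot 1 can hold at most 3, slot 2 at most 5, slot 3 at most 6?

By stars and bars, unrestricted non-negative solutions to x_1+…+x_3 = 9 number C(9+2,2) = 55.
Subtract solutions that violate a single cap (substitute x_i' = x_i − (cap_i+1)): x_1 ≥ 4 gives C(7,2) = 21; x_2 ≥ 6 gives C(5,2) = 10; x_3 ≥ 7 gives C(4,2) = 6. Together 37.
No two caps can be exceeded simultaneously, so the pair terms are all 0.
By inclusion–exclusion the count is 55 − 37 + 0 = 18.

18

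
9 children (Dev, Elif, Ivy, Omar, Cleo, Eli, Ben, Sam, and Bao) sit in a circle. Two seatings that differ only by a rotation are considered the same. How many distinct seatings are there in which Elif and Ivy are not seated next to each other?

Without the restriction there are (8)! = 40320 seatings.
Seatings with Elif beside Ivy: treat them as a block with 2 internal orders, giving 2 × (7)! = 10080.
Subtracting, 40320 − 10080 = 30240.

30240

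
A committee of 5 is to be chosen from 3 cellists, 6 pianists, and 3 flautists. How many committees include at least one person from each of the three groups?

Total 5-person selections from all 12: C(12,5) = 792.
Subtract selections that omit an entire group: no cellists → C(9,5) = 126; no pianists → C(6,5) = 6; no flautists → C(9,5) = 126.
Add back selections omitting two groups (i.e. drawn from a single group): C(3,5) + C(6,5) + C(3,5) = 6.
By inclusion–exclusion: 792 − 258 + 6 = 540.

540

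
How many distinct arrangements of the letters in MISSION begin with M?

Fix M in the first position and arrange the remaining 6 letters.
Those 6 letters have I appearing twice and S appearing twice, giving (6)!/(2!·2!) = 180.

180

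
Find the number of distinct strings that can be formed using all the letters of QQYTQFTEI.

30240

The 9 letters of QQYTQFTEI have repeats: Q appearing 3 times and T appearing twice.
The number of distinct arrangements is 9!/(3!·2!) = 362880/12 = 30240.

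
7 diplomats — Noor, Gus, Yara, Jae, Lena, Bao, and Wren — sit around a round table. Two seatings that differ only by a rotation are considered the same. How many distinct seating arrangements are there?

Seat Noor anywhere (absorbing the rotational symmetry), then permute the other 6: (6)! = 720.

720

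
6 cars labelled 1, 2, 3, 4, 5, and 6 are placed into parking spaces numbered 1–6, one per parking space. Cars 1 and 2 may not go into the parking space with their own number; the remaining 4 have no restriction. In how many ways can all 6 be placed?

Let Aᵢ (for i ∈ {1, 2}) be the placements that put car i in its forbidden parking space. Any j of these fix j positions, leaving (6−j)! ways to fill the rest, and there are C(2,j) ways to pick which j.
By inclusion–exclusion, the number of valid placements is Σ_{j=0}^{2} (−1)^j C(2,j)·(6−j)!.
Computing: 720 − 240 + 24 = 504.

504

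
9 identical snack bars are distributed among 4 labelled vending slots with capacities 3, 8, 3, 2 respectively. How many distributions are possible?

47

Without the upper bounds there are C(12,3) = 220 ways to split 9 among 4 vending slots.
Subtract solutions that violate a single cap (substitute x_i' = x_i − (cap_i+1)): x_1 ≥ 4 gives C(8,3) = 56; x_2 ≥ 9 gives C(3,3) = 1; x_3 ≥ 4 gives C(8,3) = 56; x_4 ≥ 3 gives C(9,3) = 84. Together 197.
Add back pairs where two caps are both exceeded: 0 + 4 + 10 + 0 + 0 + 10 = 24.
By inclusion–exclusion the count is 220 − 197 + 24 = 47.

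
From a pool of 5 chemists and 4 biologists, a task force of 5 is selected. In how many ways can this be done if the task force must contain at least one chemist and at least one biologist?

125

With no constraint there are C(9,5) = 126 possible selections.
Selections missing a whole group: no chemists → C(4,5) = 0; no biologists → C(5,5) = 1.
Both groups omitted at once is impossible, so 126 − 1 = 125.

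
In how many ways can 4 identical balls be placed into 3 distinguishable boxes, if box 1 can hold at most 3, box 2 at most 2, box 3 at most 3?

By stars and bars, unrestricted non-negative solutions to x_1+…+x_3 = 4 number C(4+2,2) = 15.
Subtract solutions that violate a single cap (substitute x_i' = x_i − (cap_i+1)): x_1 ≥ 4 gives C(2,2) = 1; x_2 ≥ 3 gives C(3,2) = 3; x_3 ≥ 4 gives C(2,2) = 1. Together 5.
No two caps can be exceeded simultaneously, so the pair terms are all 0.
By inclusion–exclusion the count is 15 − 5 + 0 = 10.

10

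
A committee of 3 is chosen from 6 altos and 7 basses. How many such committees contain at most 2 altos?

Split by how many altos are chosen (0 through 2).
Sum: C(6,0)·C(7,3) + C(6,1)·C(7,2) + C(6,2)·C(7,1) = 35 + 126 + 105 = 266.

266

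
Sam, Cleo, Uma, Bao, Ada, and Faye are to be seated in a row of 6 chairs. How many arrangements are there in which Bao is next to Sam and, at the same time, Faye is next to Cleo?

Treat {Bao,Sam} as one block (2 orders) and {Faye,Cleo} as another (2 orders).
That leaves 4 units to arrange: 2 × 2 × 4! = 4 × 24 = 96.

96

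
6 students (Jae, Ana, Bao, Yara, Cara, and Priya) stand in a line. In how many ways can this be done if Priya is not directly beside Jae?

480

Of the 6! = 720 arrangements, those with Priya and Jae adjacent number 2 × 5! = 240 (treat the pair as a block with 2 internal orders).
So 720 − 240 = 480 arrangements keep them apart.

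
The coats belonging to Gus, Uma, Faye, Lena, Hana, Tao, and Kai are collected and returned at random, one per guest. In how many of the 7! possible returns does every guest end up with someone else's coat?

1854

Count assignments avoiding every fixed point. For any j of the 7 guests fixed to their own coat, the other 7−j can be arranged in (7−j)! ways.
By inclusion–exclusion this is Σ_{j=0}^{7} (−1)^j C(7,j)·(7−j)!.
Computing: 5040 − 5040 + 2520 − 840 + 210 − 42 + 7 − 1 = 1854.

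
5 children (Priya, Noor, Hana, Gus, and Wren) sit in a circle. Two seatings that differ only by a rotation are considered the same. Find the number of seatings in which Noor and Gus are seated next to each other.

Glue Noor and Gus into a block (2 internal orders). Seating 4 units around a circle gives (3)! arrangements.
So 2 × (3)! = 2 × 6 = 12.

12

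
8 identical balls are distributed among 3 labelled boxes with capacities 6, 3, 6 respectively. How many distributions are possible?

Without the upper bounds there are C(10,2) = 45 ways to split 8 among 3 boxes.
Subtract solutions that violate a single cap (substitute x_i' = x_i − (cap_i+1)): x_1 ≥ 7 gives C(3,2) = 3; x_2 ≥ 4 gives C(6,2) = 15; x_3 ≥ 7 gives C(3,2) = 3. Together 21.
No two caps can be exceeded simultaneously, so the pair terms are all 0.
By inclusion–exclusion the count is 45 − 21 + 0 = 24.

24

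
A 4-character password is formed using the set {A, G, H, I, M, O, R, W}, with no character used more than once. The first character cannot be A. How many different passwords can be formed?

1470

The first character has 8−1 = 7 choices (anything except A).
The remaining 3 characters are filled from the other 7 symbols without repetition: 7 × 6 × 5 = 210.
Total: 7 × 210 = 1470.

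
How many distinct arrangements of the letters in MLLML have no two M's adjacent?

There are 5!/(3!·2!) = 10 arrangements of MLLML in total.
Arrangements with the M's together: treat MM as one letter, giving (4)!/(3!) = 4.
Hence 10 − 4 = 6.

6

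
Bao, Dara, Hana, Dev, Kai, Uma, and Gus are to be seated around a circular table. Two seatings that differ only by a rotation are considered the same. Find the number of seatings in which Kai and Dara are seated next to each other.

240

Glue Kai and Dara into a block (2 internal orders). Seating 6 units around a circle gives (5)! arrangements.
So 2 × (5)! = 2 × 120 = 240.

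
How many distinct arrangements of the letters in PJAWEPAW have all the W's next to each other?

Treat the 2 copies of W as a single block. The multiset to arrange is then {WW, A, A, E, J, P, P}, 7 items in all.
That gives (7)!/(2!·2!) = 1260 arrangements.

1260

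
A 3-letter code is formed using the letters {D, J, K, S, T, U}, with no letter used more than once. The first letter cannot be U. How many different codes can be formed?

The first letter has 6−1 = 5 choices (anything except U).
The remaining 2 letters are filled from the other 5 symbols without repetition: 5 × 4 = 20.
Total: 5 × 20 = 100.

100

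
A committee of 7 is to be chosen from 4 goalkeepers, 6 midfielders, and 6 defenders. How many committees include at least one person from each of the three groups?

Unrestricted: C(16,7) = 11440 ways to pick any 7 of the 16.
Selections missing a whole group: no goalkeepers → C(12,7) = 792; no midfielders → C(10,7) = 120; no defenders → C(10,7) = 120.
Add back selections omitting two groups (i.e. drawn from a single group): C(4,7) + C(6,7) + C(6,7) = 0.
By inclusion–exclusion: 11440 − 1032 + 0 = 10408.

10408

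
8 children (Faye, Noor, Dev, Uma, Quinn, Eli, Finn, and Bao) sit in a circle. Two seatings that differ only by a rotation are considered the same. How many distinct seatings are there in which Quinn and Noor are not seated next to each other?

3600

Without the restriction there are (7)! = 5040 seatings.
Seatings with Quinn beside Noor: treat them as a block with 2 internal orders, giving 2 × (6)! = 1440.
Subtracting, 5040 − 1440 = 3600.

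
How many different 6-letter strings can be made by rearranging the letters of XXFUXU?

60

XXFUXU has 6 letters with U appearing twice and X appearing 3 times.
Dividing 6! = 720 by 3!·2! = 12 for the repeated letters gives 60.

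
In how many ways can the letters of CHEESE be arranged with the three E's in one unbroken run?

Treat the 3 copies of E as a single block. The multiset to arrange is then {EEE, C, H, S}, 4 items in all.
All 4 items are distinct, so there are (4)! = 24 arrangements.

24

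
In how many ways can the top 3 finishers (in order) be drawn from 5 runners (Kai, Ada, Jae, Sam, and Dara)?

This is an ordered selection of 3 from 5: P(5,3).
That gives 5 × 4 × 3 = 60.

60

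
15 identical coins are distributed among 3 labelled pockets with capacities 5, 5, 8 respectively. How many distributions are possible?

Ignoring the caps, the number of non-negative solutions to x_1+…+x_3 = 15 is C(17,2) = 136.
Subtract solutions that violate a single cap (substitute x_i' = x_i − (cap_i+1)): x_1 ≥ 6 gives C(11,2) = 55; x_2 ≥ 6 gives C(11,2) = 55; x_3 ≥ 9 gives C(8,2) = 28. Together 138.
Add back pairs where two caps are both exceeded: 10 + 1 + 1 = 12.
By inclusion–exclusion the count is 136 − 138 + 12 = 10.

10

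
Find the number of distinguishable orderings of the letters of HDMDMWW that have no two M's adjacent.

Total arrangements of HDMDMWW: 7!/(2!·2!·2!) = 630.
Arrangements with the M's together: treat MM as one letter, giving (6)!/(2!·2!) = 180.
Hence 630 − 180 = 450.

450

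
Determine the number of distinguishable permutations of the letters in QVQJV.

Letter multiplicities in QVQJV: J×1, Q×2, V×2.
So there are 5! / (2!·2!) = 30 distinguishable arrangements.

30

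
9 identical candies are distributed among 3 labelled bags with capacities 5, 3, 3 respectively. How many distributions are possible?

6

Without the upper bounds there are C(11,2) = 55 ways to split 9 among 3 bags.
Subtract solutions that violate a single cap (substitute x_i' = x_i − (cap_i+1)): x_1 ≥ 6 gives C(5,2) = 10; x_2 ≥ 4 gives C(7,2) = 21; x_3 ≥ 4 gives C(7,2) = 21. Together 52.
Add back pairs where two caps are both exceeded: 0 + 0 + 3 = 3.
By inclusion–exclusion the count is 55 − 52 + 3 = 6.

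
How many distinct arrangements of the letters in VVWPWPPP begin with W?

105

Fix W in the first position and arrange the remaining 7 letters.
Those 7 letters have P appearing 4 times and V appearing twice, giving (7)!/(4!·2!) = 105.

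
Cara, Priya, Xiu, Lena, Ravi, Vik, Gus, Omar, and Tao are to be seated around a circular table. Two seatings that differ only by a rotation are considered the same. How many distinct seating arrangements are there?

40320

Seat Cara anywhere (absorbing the rotational symmetry), then permute the other 8: (8)! = 40320.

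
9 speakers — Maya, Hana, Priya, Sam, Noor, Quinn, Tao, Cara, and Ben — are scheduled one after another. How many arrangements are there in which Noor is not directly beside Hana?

282240

There are 9! = 362880 arrangements in all. If Noor and Hana are adjacent, merging them into one block gives 2·(8)! = 80640 arrangements.
So 362880 − 80640 = 282240 arrangements keep them apart.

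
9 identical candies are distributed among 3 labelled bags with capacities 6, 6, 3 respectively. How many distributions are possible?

Ignoring the caps, the number of non-negative solutions to x_1+…+x_3 = 9 is C(11,2) = 55.
Subtract solutions that violate a single cap (substitute x_i' = x_i − (cap_i+1)): x_1 ≥ 7 gives C(4,2) = 6; x_2 ≥ 7 gives C(4,2) = 6; x_3 ≥ 4 gives C(7,2) = 21. Together 33.
No two caps can be exceeded simultaneously, so the pair terms are all 0.
By inclusion–exclusion the count is 55 − 33 + 0 = 22.

22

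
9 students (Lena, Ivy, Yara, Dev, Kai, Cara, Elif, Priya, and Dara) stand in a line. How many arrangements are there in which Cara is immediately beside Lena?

80640

Place the 7 others and the Cara-Lena pair as 8 objects in a line; the pair has 2 internal arrangements.
That gives 2 × 8! = 2 × 40320 = 80640.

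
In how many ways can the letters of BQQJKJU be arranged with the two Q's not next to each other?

900

There are 7!/(2!·2!) = 1260 arrangements of BQQJKJU in total.
Arrangements with the Q's together: treat QQ as one letter, giving (6)!/(2!) = 360.
Subtracting, 1260 − 360 = 900 arrangements keep the Q's apart.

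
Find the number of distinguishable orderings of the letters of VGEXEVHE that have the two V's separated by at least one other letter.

2520

There are 8!/(3!·2!) = 3360 arrangements of VGEXEVHE in total.
If the two V's are adjacent, glue them into one block, leaving 7 items to arrange: (7)!/(3!) = 840 ways.
Hence 3360 − 840 = 2520.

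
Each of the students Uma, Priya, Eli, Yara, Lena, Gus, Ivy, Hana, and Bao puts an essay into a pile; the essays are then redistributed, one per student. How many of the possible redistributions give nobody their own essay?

133496

Count assignments avoiding every fixed point. For any j of the 9 students fixed to their own essay, the other 9−j can be arranged in (9−j)! ways.
By inclusion–exclusion this is Σ_{j=0}^{9} (−1)^j C(9,j)·(9−j)!.
Computing: 362880 − 362880 + 181440 − 60480 + 15120 − 3024 + 504 − 72 + 9 − 1 = 133496.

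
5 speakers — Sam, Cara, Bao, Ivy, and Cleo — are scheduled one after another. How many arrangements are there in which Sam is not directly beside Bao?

72

Of the 5! = 120 arrangements, those with Sam and Bao adjacent number 2 × 4! = 48 (treat the pair as a block with 2 internal orders).
Complementary counting: 120 − 48 = 72.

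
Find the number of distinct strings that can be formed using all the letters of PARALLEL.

The 8 letters of PARALLEL have repeats: A appearing twice and L appearing 3 times.
So there are 8! / (3!·2!) = 3360 distinguishable arrangements.

3360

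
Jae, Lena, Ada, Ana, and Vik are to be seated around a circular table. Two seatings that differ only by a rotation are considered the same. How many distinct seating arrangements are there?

Fix one person's seat to break rotational symmetry; the remaining 4 people can be arranged in (4)! = 24 ways.

24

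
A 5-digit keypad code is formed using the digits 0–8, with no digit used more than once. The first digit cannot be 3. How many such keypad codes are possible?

13440

The first digit has 9−1 = 8 choices (anything except 3).
The remaining 4 digits are filled from the other 8 symbols without repetition: 8 × 7 × 6 × 5 = 1680.
Total: 8 × 1680 = 13440.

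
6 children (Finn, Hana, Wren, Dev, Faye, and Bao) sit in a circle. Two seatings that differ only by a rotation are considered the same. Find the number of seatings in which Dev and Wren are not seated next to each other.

All circular seatings of 6 people number (5)! = 120.
Those with Dev next to Wren: fuse the pair into one unit and seat 5 units around a circle — 2·(4)! = 48.
Subtracting, 120 − 48 = 72.

72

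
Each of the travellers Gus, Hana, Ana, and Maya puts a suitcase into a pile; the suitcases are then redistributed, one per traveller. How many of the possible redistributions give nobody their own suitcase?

9

Count assignments avoiding every fixed point. For any j of the 4 travellers fixed to their own suitcase, the other 4−j can be arranged in (4−j)! ways.
By inclusion–exclusion this is Σ_{j=0}^{4} (−1)^j C(4,j)·(4−j)!.
Computing: 24 − 24 + 12 − 4 + 1 = 9.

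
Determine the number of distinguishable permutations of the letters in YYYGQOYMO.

YYYGQOYMO has 9 letters with O appearing twice and Y appearing 4 times.
The number of distinct arrangements is 9!/(4!·2!) = 362880/48 = 7560.

7560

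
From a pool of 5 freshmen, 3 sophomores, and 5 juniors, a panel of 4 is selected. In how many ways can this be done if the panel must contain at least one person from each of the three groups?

375

Unrestricted: C(13,4) = 715 ways to pick any 4 of the 13.
Subtract selections that omit an entire group: no freshmen → C(8,4) = 70; no sophomores → C(10,4) = 210; no juniors → C(8,4) = 70.
Add back selections omitting two groups (i.e. drawn from a single group): C(5,4) + C(3,4) + C(5,4) = 10.
By inclusion–exclusion: 715 − 350 + 10 = 375.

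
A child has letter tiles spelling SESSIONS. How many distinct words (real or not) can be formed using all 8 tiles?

1680

SESSIONS has 8 letters with S appearing 4 times.
So there are 8! / (4!) = 1680 distinguishable arrangements.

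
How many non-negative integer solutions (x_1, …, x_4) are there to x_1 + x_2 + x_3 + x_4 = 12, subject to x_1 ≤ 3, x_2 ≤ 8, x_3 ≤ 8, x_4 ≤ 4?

Without the upper bounds there are C(15,3) = 455 ways to split 12 among 4 variables.
Subtract solutions that violate a single cap (substitute x_i' = x_i − (cap_i+1)): x_1 ≥ 4 gives C(11,3) = 165; x_2 ≥ 9 gives C(6,3) = 20; x_3 ≥ 9 gives C(6,3) = 20; x_4 ≥ 5 gives C(10,3) = 120. Together 325.
Add back pairs where two caps are both exceeded: 0 + 0 + 20 + 0 + 0 + 0 = 20.
By inclusion–exclusion the count is 455 − 325 + 20 = 150.

150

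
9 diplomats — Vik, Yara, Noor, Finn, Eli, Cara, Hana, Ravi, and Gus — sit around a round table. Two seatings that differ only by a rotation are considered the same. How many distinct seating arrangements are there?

Around a circle, 9 distinct people have 9!/9 = (8)! = 40320 rotationally distinct seatings.

40320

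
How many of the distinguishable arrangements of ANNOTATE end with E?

Fix E in the last position and arrange the remaining 7 letters.
Those 7 letters have A appearing twice, N appearing twice, and T appearing twice, giving (7)!/(2!·2!·2!) = 630.

630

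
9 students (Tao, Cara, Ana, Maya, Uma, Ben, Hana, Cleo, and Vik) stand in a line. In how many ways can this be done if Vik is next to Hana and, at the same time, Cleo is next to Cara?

20160

Treat {Vik,Hana} as one block (2 orders) and {Cleo,Cara} as another (2 orders).
That leaves 7 units to arrange: 2 × 2 × 7! = 4 × 5040 = 20160.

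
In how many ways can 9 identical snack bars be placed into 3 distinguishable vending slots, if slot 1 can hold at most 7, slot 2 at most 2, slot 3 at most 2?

Ignoring the caps, the number of non-negative solutions to x_1+…+x_3 = 9 is C(11,2) = 55.
Subtract solutions that violate a single cap (substitute x_i' = x_i − (cap_i+1)): x_1 ≥ 8 gives C(3,2) = 3; x_2 ≥ 3 gives C(8,2) = 28; x_3 ≥ 3 gives C(8,2) = 28. Together 59.
Add back pairs where two caps are both exceeded: 0 + 0 + 10 = 10.
By inclusion–exclusion the count is 55 − 59 + 10 = 6.

6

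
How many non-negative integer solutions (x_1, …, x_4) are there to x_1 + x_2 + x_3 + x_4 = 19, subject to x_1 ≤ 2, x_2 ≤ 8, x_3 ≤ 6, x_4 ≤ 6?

19

Ignoring the caps, the number of non-negative solutions to x_1+…+x_4 = 19 is C(22,3) = 1540.
Subtract solutions that violate a single cap (substitute x_i' = x_i − (cap_i+1)): x_1 ≥ 3 gives C(19,3) = 969; x_2 ≥ 9 gives C(13,3) = 286; x_3 ≥ 7 gives C(15,3) = 455; x_4 ≥ 7 gives C(15,3) = 455. Together 2165.
Add back pairs where two caps are both exceeded: 120 + 220 + 220 + 20 + 20 + 56 = 656.
Subtract triples: 1 + 1 + 10 + 0 = 12.
By inclusion–exclusion the count is 1540 − 2165 + 656 − 12 = 19.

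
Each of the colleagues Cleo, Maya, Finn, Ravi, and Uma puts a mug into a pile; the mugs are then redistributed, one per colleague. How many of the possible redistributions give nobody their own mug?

44

Let Aᵢ be the assignments in which colleague i gets their own mug. We want the size of the complement of A₁∪…∪A_5.
By inclusion–exclusion this is Σ_{j=0}^{5} (−1)^j C(5,j)·(5−j)!.
Computing: 120 − 120 + 60 − 20 + 5 − 1 = 44.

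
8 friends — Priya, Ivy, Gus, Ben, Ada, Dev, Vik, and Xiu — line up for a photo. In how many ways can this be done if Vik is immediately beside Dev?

10080

Place the 6 others and the Vik-Dev pair as 7 objects in a line; the pair has 2 internal arrangements.
That gives 2 × 7! = 2 × 5040 = 10080.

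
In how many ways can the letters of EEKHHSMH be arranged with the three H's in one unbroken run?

Treat the 3 copies of H as a single block. The multiset to arrange is then {HHH, E, E, K, M, S}, 6 items in all.
That gives (6)!/(2!) = 360 arrangements.

360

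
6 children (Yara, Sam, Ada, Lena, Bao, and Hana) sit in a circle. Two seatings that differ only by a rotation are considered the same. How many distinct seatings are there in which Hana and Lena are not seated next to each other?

72

All circular seatings of 6 people number (5)! = 120.
Those with Hana next to Lena: fuse the pair into one unit and seat 5 units around a circle — 2·(4)! = 48.
Subtracting, 120 − 48 = 72.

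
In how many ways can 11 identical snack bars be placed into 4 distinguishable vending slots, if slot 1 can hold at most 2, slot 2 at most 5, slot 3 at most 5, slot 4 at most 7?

By stars and bars, unrestricted non-negative solutions to x_1+…+x_4 = 11 number C(11+3,3) = 364.
Subtract solutions that violate a single cap (substitute x_i' = x_i − (cap_i+1)): x_1 ≥ 3 gives C(11,3) = 165; x_2 ≥ 6 gives C(8,3) = 56; x_3 ≥ 6 gives C(8,3) = 56; x_4 ≥ 8 gives C(6,3) = 20. Together 297.
Add back pairs where two caps are both exceeded: 10 + 10 + 1 + 0 + 0 + 0 = 21.
By inclusion–exclusion the count is 364 − 297 + 21 = 88.

88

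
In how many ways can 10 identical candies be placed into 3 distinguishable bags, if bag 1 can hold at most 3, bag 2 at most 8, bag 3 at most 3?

Ignoring the caps, the number of non-negative solutions to x_1+…+x_3 = 10 is C(12,2) = 66.
Subtract solutions that violate a single cap (substitute x_i' = x_i − (cap_i+1)): x_1 ≥ 4 gives C(8,2) = 28; x_2 ≥ 9 gives C(3,2) = 3; x_3 ≥ 4 gives C(8,2) = 28. Together 59.
Add back pairs where two caps are both exceeded: 0 + 6 + 0 = 6.
By inclusion–exclusion the count is 66 − 59 + 6 = 13.

13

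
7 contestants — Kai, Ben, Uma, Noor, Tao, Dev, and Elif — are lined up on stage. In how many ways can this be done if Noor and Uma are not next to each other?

3600

Of the 7! = 5040 arrangements, those with Noor and Uma adjacent number 2 × 6! = 1440 (treat the pair as a block with 2 internal orders).
So 5040 − 1440 = 3600 arrangements keep them apart.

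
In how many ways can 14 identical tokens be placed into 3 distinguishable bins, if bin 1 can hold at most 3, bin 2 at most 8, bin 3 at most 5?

6

Ignoring the caps, the number of non-negative solutions to x_1+…+x_3 = 14 is C(16,2) = 120.
Subtract solutions that violate a single cap (substitute x_i' = x_i − (cap_i+1)): x_1 ≥ 4 gives C(12,2) = 66; x_2 ≥ 9 gives C(7,2) = 21; x_3 ≥ 6 gives C(10,2) = 45. Together 132.
Add back pairs where two caps are both exceeded: 3 + 15 + 0 = 18.
By inclusion–exclusion the count is 120 − 132 + 18 = 6.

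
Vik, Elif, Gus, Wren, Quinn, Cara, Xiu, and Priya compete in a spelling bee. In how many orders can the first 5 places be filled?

6720

This is an ordered selection of 5 from 8: P(8,5).
That gives 8 × 7 × 6 × 5 × 4 = 6720.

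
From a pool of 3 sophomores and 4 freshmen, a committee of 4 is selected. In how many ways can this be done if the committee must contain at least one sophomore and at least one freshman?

Total 4-person selections from all 7: C(7,4) = 35.
Subtract selections that omit an entire group: no sophomores → C(4,4) = 1; no freshmen → C(3,4) = 0.
Both groups omitted at once is impossible, so 35 − 1 = 34.

34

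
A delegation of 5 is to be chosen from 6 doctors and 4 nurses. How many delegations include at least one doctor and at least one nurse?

With no constraint there are C(10,5) = 252 possible selections.
Subtract selections that omit an entire group: no doctors → C(4,5) = 0; no nurses → C(6,5) = 6.
Both groups omitted at once is impossible, so 252 − 6 = 246.

246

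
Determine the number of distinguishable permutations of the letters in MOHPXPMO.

5040

MOHPXPMO has 8 letters with M appearing twice, O appearing twice, and P appearing twice.
The number of distinct arrangements is 8!/(2!·2!·2!) = 40320/8 = 5040.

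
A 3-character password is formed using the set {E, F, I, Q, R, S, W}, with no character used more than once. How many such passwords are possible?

210

Choose and order 3 of the 7 symbols: the first character has 7 options, the next 6, then 5.
That product is 7 × 6 × 5 = 210.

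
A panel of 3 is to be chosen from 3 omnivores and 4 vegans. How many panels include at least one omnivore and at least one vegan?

30

Total 3-person selections from all 7: C(7,3) = 35.
Subtract selections that omit an entire group: no omnivores → C(4,3) = 4; no vegans → C(3,3) = 1.
Both groups omitted at once is impossible, so 35 − 5 = 30.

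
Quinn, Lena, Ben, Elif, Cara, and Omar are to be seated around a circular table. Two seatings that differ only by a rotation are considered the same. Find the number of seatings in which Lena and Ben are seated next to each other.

48

Glue Lena and Ben into a block (2 internal orders). Seating 5 units around a circle gives (4)! arrangements.
So 2 × (4)! = 2 × 24 = 48.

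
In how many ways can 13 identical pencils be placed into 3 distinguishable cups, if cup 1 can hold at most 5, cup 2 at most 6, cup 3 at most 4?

6

Without the upper bounds there are C(15,2) = 105 ways to split 13 among 3 cups.
Subtract solutions that violate a single cap (substitute x_i' = x_i − (cap_i+1)): x_1 ≥ 6 gives C(9,2) = 36; x_2 ≥ 7 gives C(8,2) = 28; x_3 ≥ 5 gives C(10,2) = 45. Together 109.
Add back pairs where two caps are both exceeded: 1 + 6 + 3 = 10.
By inclusion–exclusion the count is 105 − 109 + 10 = 6.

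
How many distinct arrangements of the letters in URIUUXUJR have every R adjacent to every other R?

Treat the 2 copies of R as a single block. The multiset to arrange is then {RR, I, J, U, U, U, U, X}, 8 items in all.
That gives (8)!/(4!) = 1680 arrangements.

1680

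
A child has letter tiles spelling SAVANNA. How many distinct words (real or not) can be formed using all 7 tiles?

420

Letter multiplicities in SAVANNA: A×3, N×2, S×1, V×1.
The number of distinct arrangements is 7!/(3!·2!) = 5040/12 = 420.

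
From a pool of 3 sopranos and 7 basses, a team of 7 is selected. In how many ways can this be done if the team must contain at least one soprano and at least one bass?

Total 7-person selections from all 10: C(10,7) = 120.
Subtract selections that omit an entire group: no sopranos → C(7,7) = 1; no basses → C(3,7) = 0.
Both groups omitted at once is impossible, so 120 − 1 = 119.

119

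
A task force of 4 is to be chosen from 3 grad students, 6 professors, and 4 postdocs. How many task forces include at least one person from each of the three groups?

Total 4-person selections from all 13: C(13,4) = 715.
Subtract selections that omit an entire group: no grad students → C(10,4) = 210; no professors → C(7,4) = 35; no postdocs → C(9,4) = 126.
Add back selections omitting two groups (i.e. drawn from a single group): C(3,4) + C(6,4) + C(4,4) = 16.
By inclusion–exclusion: 715 − 371 + 16 = 360.

360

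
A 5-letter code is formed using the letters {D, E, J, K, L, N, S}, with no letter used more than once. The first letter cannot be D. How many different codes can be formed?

The first letter has 7−1 = 6 choices (anything except D).
The remaining 4 letters are filled from the other 6 symbols without repetition: 6 × 5 × 4 × 3 = 360.
Total: 6 × 360 = 2160.

2160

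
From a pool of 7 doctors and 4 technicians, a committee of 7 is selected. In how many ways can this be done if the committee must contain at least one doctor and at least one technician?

Unrestricted: C(11,7) = 330 ways to pick any 7 of the 11.
Selections missing a whole group: no doctors → C(4,7) = 0; no technicians → C(7,7) = 1.
Both groups omitted at once is impossible, so 330 − 1 = 329.

329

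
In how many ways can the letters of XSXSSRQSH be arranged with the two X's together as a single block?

1680

Treat the 2 copies of X as a single block. The multiset to arrange is then {XX, H, Q, R, S, S, S, S}, 8 items in all.
That gives (8)!/(4!) = 1680 arrangements.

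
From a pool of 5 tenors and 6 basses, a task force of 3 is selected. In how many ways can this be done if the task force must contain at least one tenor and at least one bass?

135

Total 3-person selections from all 11: C(11,3) = 165.
Subtract selections that omit an entire group: no tenors → C(6,3) = 20; no basses → C(5,3) = 10.
Both groups omitted at once is impossible, so 165 − 30 = 135.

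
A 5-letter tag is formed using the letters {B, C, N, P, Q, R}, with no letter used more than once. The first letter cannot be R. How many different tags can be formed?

600

The first letter has 6−1 = 5 choices (anything except R).
The remaining 4 letters are filled from the other 5 symbols without repetition: 5 × 4 × 3 × 2 = 120.
Total: 5 × 120 = 600.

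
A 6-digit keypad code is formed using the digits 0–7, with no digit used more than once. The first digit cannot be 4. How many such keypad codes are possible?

17640

The first digit has 8−1 = 7 choices (anything except 4).
The remaining 5 digits are filled from the other 7 symbols without repetition: 7 × 6 × 5 × 4 × 3 = 2520.
Total: 7 × 2520 = 17640.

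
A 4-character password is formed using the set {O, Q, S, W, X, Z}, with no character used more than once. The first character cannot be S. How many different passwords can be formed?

The first character has 6−1 = 5 choices (anything except S).
The remaining 3 characters are filled from the other 5 symbols without repetition: 5 × 4 × 3 = 60.
Total: 5 × 60 = 300.

300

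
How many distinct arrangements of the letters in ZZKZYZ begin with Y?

With the first slot taken by Y, it remains to arrange the other 5 letters (ZZKZZ).
Those 5 letters have Z appearing 4 times, giving (5)!/(4!) = 5.

5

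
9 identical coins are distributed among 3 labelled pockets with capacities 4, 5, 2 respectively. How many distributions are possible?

Ignoring the caps, the number of non-negative solutions to x_1+…+x_3 = 9 is C(11,2) = 55.
Subtract solutions that violate a single cap (substitute x_i' = x_i − (cap_i+1)): x_1 ≥ 5 gives C(6,2) = 15; x_2 ≥ 6 gives C(5,2) = 10; x_3 ≥ 3 gives C(8,2) = 28. Together 53.
Add back pairs where two caps are both exceeded: 0 + 3 + 1 = 4.
By inclusion–exclusion the count is 55 − 53 + 4 = 6.

6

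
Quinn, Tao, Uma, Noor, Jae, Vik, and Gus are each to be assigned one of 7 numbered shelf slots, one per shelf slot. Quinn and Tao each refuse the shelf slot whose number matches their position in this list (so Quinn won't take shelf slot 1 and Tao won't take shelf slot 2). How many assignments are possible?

Let Aᵢ (for i ∈ {1, 2}) be the placements that put person i in their forbidden shelf slot. Any j of these fix j positions, leaving (7−j)! ways to fill the rest, and there are C(2,j) ways to pick which j.
By inclusion–exclusion, the number of valid placements is Σ_{j=0}^{2} (−1)^j C(2,j)·(7−j)!.
Computing: 5040 − 1440 + 120 = 3720.

3720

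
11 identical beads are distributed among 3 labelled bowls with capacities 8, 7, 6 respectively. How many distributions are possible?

47

By stars and bars, unrestricted non-negative solutions to x_1+…+x_3 = 11 number C(11+2,2) = 78.
Subtract solutions that violate a single cap (substitute x_i' = x_i − (cap_i+1)): x_1 ≥ 9 gives C(4,2) = 6; x_2 ≥ 8 gives C(5,2) = 10; x_3 ≥ 7 gives C(6,2) = 15. Together 31.
No two caps can be exceeded simultaneously, so the pair terms are all 0.
By inclusion–exclusion the count is 78 − 31 + 0 = 47.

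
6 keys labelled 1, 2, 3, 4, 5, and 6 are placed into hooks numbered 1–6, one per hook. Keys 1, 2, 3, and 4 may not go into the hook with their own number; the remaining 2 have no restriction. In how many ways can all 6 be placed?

Let Aᵢ (for 1 ≤ i ≤ 4) be the placements that put key i in its forbidden hook. Any j of these fix j positions, leaving (6−j)! ways to fill the rest, and there are C(4,j) ways to pick which j.
By inclusion–exclusion, the number of valid placements is Σ_{j=0}^{4} (−1)^j C(4,j)·(6−j)!.
Computing: 720 − 480 + 144 − 24 + 2 = 362.

362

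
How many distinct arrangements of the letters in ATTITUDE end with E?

840

Fix E in the last position and arrange the remaining 7 letters.
Those 7 letters have T appearing 3 times, giving (7)!/(3!) = 840.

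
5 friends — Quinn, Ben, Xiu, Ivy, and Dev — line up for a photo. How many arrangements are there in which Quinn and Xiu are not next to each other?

There are 5! = 120 arrangements in all. If Quinn and Xiu are adjacent, merging them into one block gives 2·(4)! = 48 arrangements.
Complementary counting: 120 − 48 = 72.

72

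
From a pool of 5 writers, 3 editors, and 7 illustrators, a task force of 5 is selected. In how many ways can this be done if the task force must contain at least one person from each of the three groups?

1925

With no constraint there are C(15,5) = 3003 possible selections.
Subtract selections that omit an entire group: no writers → C(10,5) = 252; no editors → C(12,5) = 792; no illustrators → C(8,5) = 56.
Add back selections omitting two groups (i.e. drawn from a single group): C(5,5) + C(3,5) + C(7,5) = 22.
By inclusion–exclusion: 3003 − 1100 + 22 = 1925.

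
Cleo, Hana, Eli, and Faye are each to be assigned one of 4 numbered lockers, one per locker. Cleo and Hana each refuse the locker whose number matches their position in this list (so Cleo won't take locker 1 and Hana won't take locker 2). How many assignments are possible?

14

Let Aᵢ (for i ∈ {1, 2}) be the placements that put person i in their forbidden locker. Any j of these fix j positions, leaving (4−j)! ways to fill the rest, and there are C(2,j) ways to pick which j.
By inclusion–exclusion, the number of valid placements is Σ_{j=0}^{2} (−1)^j C(2,j)·(4−j)!.
Computing: 24 − 12 + 2 = 14.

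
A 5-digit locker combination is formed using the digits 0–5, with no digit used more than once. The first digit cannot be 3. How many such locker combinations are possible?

600

The first digit has 6−1 = 5 choices (anything except 3).
The remaining 4 digits are filled from the other 5 symbols without repetition: 5 × 4 × 3 × 2 = 120.
Total: 5 × 120 = 600.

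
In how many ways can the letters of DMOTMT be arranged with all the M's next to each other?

60

Treat the 2 copies of M as a single block. The multiset to arrange is then {MM, D, O, T, T}, 5 items in all.
That gives (5)!/(2!) = 60 arrangements.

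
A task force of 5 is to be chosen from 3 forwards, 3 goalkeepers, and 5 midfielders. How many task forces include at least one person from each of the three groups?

345

Unrestricted: C(11,5) = 462 ways to pick any 5 of the 11.
Selections missing a whole group: no forwards → C(8,5) = 56; no goalkeepers → C(8,5) = 56; no midfielders → C(6,5) = 6.
Add back selections omitting two groups (i.e. drawn from a single group): C(3,5) + C(3,5) + C(5,5) = 1.
By inclusion–exclusion: 462 − 118 + 1 = 345.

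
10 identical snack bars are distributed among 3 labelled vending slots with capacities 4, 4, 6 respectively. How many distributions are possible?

By stars and bars, unrestricted non-negative solutions to x_1+…+x_3 = 10 number C(10+2,2) = 66.
Subtract solutions that violate a single cap (substitute x_i' = x_i − (cap_i+1)): x_1 ≥ 5 gives C(7,2) = 21; x_2 ≥ 5 gives C(7,2) = 21; x_3 ≥ 7 gives C(5,2) = 10. Together 52.
Add back pairs where two caps are both exceeded: 1 + 0 + 0 = 1.
By inclusion–exclusion the count is 66 − 52 + 1 = 15.

15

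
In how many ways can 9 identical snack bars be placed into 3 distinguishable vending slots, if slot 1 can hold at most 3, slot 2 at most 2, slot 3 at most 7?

Ignoring the caps, the number of non-negative solutions to x_1+…+x_3 = 9 is C(11,2) = 55.
Subtract solutions that violate a single cap (substitute x_i' = x_i − (cap_i+1)): x_1 ≥ 4 gives C(7,2) = 21; x_2 ≥ 3 gives C(8,2) = 28; x_3 ≥ 8 gives C(3,2) = 3. Together 52.
Add back pairs where two caps are both exceeded: 6 + 0 + 0 = 6.
By inclusion–exclusion the count is 55 − 52 + 6 = 9.

9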